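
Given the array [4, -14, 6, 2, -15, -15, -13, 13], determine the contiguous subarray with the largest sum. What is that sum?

Using Kadane's algorithm on [4, -14, 6, 2, -15, -15, -13, 13]:

Scanning through the array:
Position 1 (value -14): max_ending_here = -10, max_so_far = 4
Position 2 (value 6): max_ending_here = 6, max_so_far = 6
Position 3 (value 2): max_ending_here = 8, max_so_far = 8
Position 4 (value -15): max_ending_here = -7, max_so_far = 8
Position 5 (value -15): max_ending_here = -15, max_so_far = 8
Position 6 (value -13): max_ending_here = -13, max_so_far = 8
Position 7 (value 13): max_ending_here = 13, max_so_far = 13

Maximum subarray: [13]
Maximum sum: 13

The maximum subarray is [13] with sum 13. This subarray runs from index 7 to index 7.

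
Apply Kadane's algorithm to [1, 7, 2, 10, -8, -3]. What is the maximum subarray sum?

Using Kadane's algorithm on [1, 7, 2, 10, -8, -3]:

Scanning through the array:
Position 1 (value 7): max_ending_here = 8, max_so_far = 8
Position 2 (value 2): max_ending_here = 10, max_so_far = 10
Position 3 (value 10): max_ending_here = 20, max_so_far = 20
Position 4 (value -8): max_ending_here = 12, max_so_far = 20
Position 5 (value -3): max_ending_here = 9, max_so_far = 20

Maximum subarray: [1, 7, 2, 10]
Maximum sum: 20

The maximum subarray is [1, 7, 2, 10] with sum 20. This subarray runs from index 0 to index 3.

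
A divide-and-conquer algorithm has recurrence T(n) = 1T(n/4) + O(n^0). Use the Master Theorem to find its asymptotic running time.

Master Theorem for T(n) = 1T(n/4) + O(n^0):

a = 1, b = 4, c = 0
log_b(a) = log_4(1) = 0.0000

Case 2: c = 0 = log_4(1) = 0.0000
T(n) = O(n^0 log n) = O(log n)

For T(n) = 1T(n/4) + O(n^0): log_4(1) = 0.0000. This is Case 2 of the Master Theorem (c = log_b(a), equal work at all levels), giving O(log n).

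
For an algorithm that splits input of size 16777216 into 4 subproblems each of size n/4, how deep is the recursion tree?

For divide and conquer with division factor 4:

Problem sizes at each level:
Level 0: 16777216
Level 1: 4194304
Level 2: 1048576
Level 3: 262144
Level 4: 65536
Level 5: 16384
Level 6: 4096
Level 7: 1024
Level 8: 256
Level 9: 64
Level 10: 16
Level 11: 4
Level 12: 1

The root is level 0 and the size-1 base case is level 12 (the tree spans levels 0 through 12, i.e. 13 levels counting the root), so the depth is the number of divisions: log_4(16777216) = 12

The recursion tree depth is log_4(16777216) = 12. At each level, the problem size is divided by 4, so it takes 12 divisions to reduce to a base case of size 1. The algorithm makes 4 recursive calls at each level.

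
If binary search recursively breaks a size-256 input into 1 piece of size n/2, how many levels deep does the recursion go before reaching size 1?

For divide and conquer with division factor 2:

Problem sizes at each level:
Level 0: 256
Level 1: 128
Level 2: 64
Level 3: 32
Level 4: 16
Level 5: 8
Level 6: 4
Level 7: 2
Level 8: 1

The root is level 0 and the size-1 base case is level 8 (the tree spans levels 0 through 8, i.e. 9 levels counting the root), so the depth is the number of divisions: log_2(256) = 8

The recursion tree depth is log_2(256) = 8. At each level, the problem size is divided by 2, so it takes 8 divisions to reduce to a base case of size 1. The algorithm makes 1 recursive call at each level.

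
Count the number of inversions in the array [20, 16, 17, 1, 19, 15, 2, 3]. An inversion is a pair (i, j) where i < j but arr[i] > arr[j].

Finding inversions in [20, 16, 17, 1, 19, 15, 2, 3]:

(0, 1): arr[0]=20 > arr[1]=16
(0, 2): arr[0]=20 > arr[2]=17
(0, 3): arr[0]=20 > arr[3]=1
(0, 4): arr[0]=20 > arr[4]=19
(0, 5): arr[0]=20 > arr[5]=15
(0, 6): arr[0]=20 > arr[6]=2
(0, 7): arr[0]=20 > arr[7]=3
(1, 3): arr[1]=16 > arr[3]=1
(1, 5): arr[1]=16 > arr[5]=15
(1, 6): arr[1]=16 > arr[6]=2
(1, 7): arr[1]=16 > arr[7]=3
(2, 3): arr[2]=17 > arr[3]=1
(2, 5): arr[2]=17 > arr[5]=15
(2, 6): arr[2]=17 > arr[6]=2
(2, 7): arr[2]=17 > arr[7]=3
(4, 5): arr[4]=19 > arr[5]=15
(4, 6): arr[4]=19 > arr[6]=2
(4, 7): arr[4]=19 > arr[7]=3
(5, 6): arr[5]=15 > arr[6]=2
(5, 7): arr[5]=15 > arr[7]=3

Total inversions: 20

The array has 20 inversion(s): (0,1), (0,2), (0,3), (0,4), (0,5), (0,6), (0,7), (1,3), (1,5), (1,6), (1,7), (2,3), (2,5), (2,6), (2,7), (4,5), (4,6), (4,7), (5,6), (5,7). Each pair (i,j) satisfies i < j and arr[i] > arr[j].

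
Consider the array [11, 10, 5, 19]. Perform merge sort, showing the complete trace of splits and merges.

Merge sort trace:

Split: [11, 10, 5, 19] -> [11, 10] and [5, 19]
  Split: [11, 10] -> [11] and [10]
  Merge: [11] + [10] -> [10, 11]
  Split: [5, 19] -> [5] and [19]
  Merge: [5] + [19] -> [5, 19]
Merge: [10, 11] + [5, 19] -> [5, 10, 11, 19]

Final sorted array: [5, 10, 11, 19]

The merge sort proceeds by recursively splitting the array and merging sorted halves.
After all merges, the sorted array is [5, 10, 11, 19].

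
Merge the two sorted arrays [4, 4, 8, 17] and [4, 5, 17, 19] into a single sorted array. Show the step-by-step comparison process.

Merging process:

Compare 4 vs 4: take 4 from left. Merged: [4]
Compare 4 vs 4: take 4 from left. Merged: [4, 4]
Compare 8 vs 4: take 4 from right. Merged: [4, 4, 4]
Compare 8 vs 5: take 5 from right. Merged: [4, 4, 4, 5]
Compare 8 vs 17: take 8 from left. Merged: [4, 4, 4, 5, 8]
Compare 17 vs 17: take 17 from left. Merged: [4, 4, 4, 5, 8, 17]
Append remaining from right: [17, 19]. Merged: [4, 4, 4, 5, 8, 17, 17, 19]

Final merged array: [4, 4, 4, 5, 8, 17, 17, 19]
Total comparisons: 6

The merged array is [4, 4, 4, 5, 8, 17, 17, 19], requiring 6 comparisons. The merge step runs in O(n) time where n is the total number of elements.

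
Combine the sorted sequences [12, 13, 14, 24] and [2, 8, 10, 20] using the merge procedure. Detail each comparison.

Merging process:

Compare 12 vs 2: take 2 from right. Merged: [2]
Compare 12 vs 8: take 8 from right. Merged: [2, 8]
Compare 12 vs 10: take 10 from right. Merged: [2, 8, 10]
Compare 12 vs 20: take 12 from left. Merged: [2, 8, 10, 12]
Compare 13 vs 20: take 13 from left. Merged: [2, 8, 10, 12, 13]
Compare 14 vs 20: take 14 from left. Merged: [2, 8, 10, 12, 13, 14]
Compare 24 vs 20: take 20 from right. Merged: [2, 8, 10, 12, 13, 14, 20]
Append remaining from left: [24]. Merged: [2, 8, 10, 12, 13, 14, 20, 24]

Final merged array: [2, 8, 10, 12, 13, 14, 20, 24]
Total comparisons: 7

The merged array is [2, 8, 10, 12, 13, 14, 20, 24], requiring 7 comparisons. The merge step runs in O(n) time where n is the total number of elements.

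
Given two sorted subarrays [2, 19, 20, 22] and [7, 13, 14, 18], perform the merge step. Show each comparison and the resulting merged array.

Merging process:

Compare 2 vs 7: take 2 from left. Merged: [2]
Compare 19 vs 7: take 7 from right. Merged: [2, 7]
Compare 19 vs 13: take 13 from right. Merged: [2, 7, 13]
Compare 19 vs 14: take 14 from right. Merged: [2, 7, 13, 14]
Compare 19 vs 18: take 18 from right. Merged: [2, 7, 13, 14, 18]
Append remaining from left: [19, 20, 22]. Merged: [2, 7, 13, 14, 18, 19, 20, 22]

Final merged array: [2, 7, 13, 14, 18, 19, 20, 22]
Total comparisons: 5

The merged array is [2, 7, 13, 14, 18, 19, 20, 22], requiring 5 comparisons. The merge step runs in O(n) time where n is the total number of elements.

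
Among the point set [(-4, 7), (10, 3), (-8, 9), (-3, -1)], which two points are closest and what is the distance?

Computing all pairwise distances among 4 points:

d((-4, 7), (10, 3)) = 14.5602
d((-4, 7), (-8, 9)) = 4.4721 <-- minimum
d((-4, 7), (-3, -1)) = 8.0623
d((10, 3), (-8, 9)) = 18.9737
d((10, 3), (-3, -1)) = 13.6015
d((-8, 9), (-3, -1)) = 11.1803

Closest pair: (-4, 7) and (-8, 9) with distance 4.4721

The closest pair is (-4, 7) and (-8, 9) with Euclidean distance 4.4721. For 4 points, brute-force pairwise comparison is shown above. For large n, the divide-and-conquer algorithm (sort by x, recurse on halves, check the dividing strip) achieves O(n log n).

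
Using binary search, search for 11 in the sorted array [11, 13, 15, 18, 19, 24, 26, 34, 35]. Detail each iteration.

Binary search for 11 in [11, 13, 15, 18, 19, 24, 26, 34, 35]:

lo=0, hi=8, mid=4, arr[mid]=19 -> 19 > 11, search left half
lo=0, hi=3, mid=1, arr[mid]=13 -> 13 > 11, search left half
lo=0, hi=0, mid=0, arr[mid]=11 -> Found target at index 0!

Binary search finds 11 at index 0 after 3 comparisons. The search repeatedly halves the search space by comparing with the middle element.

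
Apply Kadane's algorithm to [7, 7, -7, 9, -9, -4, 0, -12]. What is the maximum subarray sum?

Using Kadane's algorithm on [7, 7, -7, 9, -9, -4, 0, -12]:

Scanning through the array:
Position 1 (value 7): max_ending_here = 14, max_so_far = 14
Position 2 (value -7): max_ending_here = 7, max_so_far = 14
Position 3 (value 9): max_ending_here = 16, max_so_far = 16
Position 4 (value -9): max_ending_here = 7, max_so_far = 16
Position 5 (value -4): max_ending_here = 3, max_so_far = 16
Position 6 (value 0): max_ending_here = 3, max_so_far = 16
Position 7 (value -12): max_ending_here = -9, max_so_far = 16

Maximum subarray: [7, 7, -7, 9]
Maximum sum: 16

The maximum subarray is [7, 7, -7, 9] with sum 16. This subarray runs from index 0 to index 3.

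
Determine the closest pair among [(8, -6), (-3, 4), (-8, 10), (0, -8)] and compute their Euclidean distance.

Computing all pairwise distances among 4 points:

d((8, -6), (-3, 4)) = 14.8661
d((8, -6), (-8, 10)) = 22.6274
d((8, -6), (0, -8)) = 8.2462
d((-3, 4), (-8, 10)) = 7.8102 <-- minimum
d((-3, 4), (0, -8)) = 12.3693
d((-8, 10), (0, -8)) = 19.6977

Closest pair: (-3, 4) and (-8, 10) with distance 7.8102

The closest pair is (-3, 4) and (-8, 10) with Euclidean distance 7.8102. For 4 points, brute-force pairwise comparison is shown above. For large n, the divide-and-conquer algorithm (sort by x, recurse on halves, check the dividing strip) achieves O(n log n).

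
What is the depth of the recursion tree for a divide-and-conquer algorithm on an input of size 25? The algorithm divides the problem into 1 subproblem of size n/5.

For divide and conquer with division factor 5:

Problem sizes at each level:
Level 0: 25
Level 1: 5
Level 2: 1

The root is level 0 and the size-1 base case is level 2 (the tree spans levels 0 through 2, i.e. 3 levels counting the root), so the depth is the number of divisions: log_5(25) = 2

The recursion tree depth is log_5(25) = 2. At each level, the problem size is divided by 5, so it takes 2 divisions to reduce to a base case of size 1. The algorithm makes 1 recursive call at each level.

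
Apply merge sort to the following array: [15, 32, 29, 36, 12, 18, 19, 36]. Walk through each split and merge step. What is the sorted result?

Merge sort trace:

Split: [15, 32, 29, 36, 12, 18, 19, 36] -> [15, 32, 29, 36] and [12, 18, 19, 36]
  Split: [15, 32, 29, 36] -> [15, 32] and [29, 36]
    Split: [15, 32] -> [15] and [32]
    Merge: [15] + [32] -> [15, 32]
    Split: [29, 36] -> [29] and [36]
    Merge: [29] + [36] -> [29, 36]
  Merge: [15, 32] + [29, 36] -> [15, 29, 32, 36]
  Split: [12, 18, 19, 36] -> [12, 18] and [19, 36]
    Split: [12, 18] -> [12] and [18]
    Merge: [12] + [18] -> [12, 18]
    Split: [19, 36] -> [19] and [36]
    Merge: [19] + [36] -> [19, 36]
  Merge: [12, 18] + [19, 36] -> [12, 18, 19, 36]
Merge: [15, 29, 32, 36] + [12, 18, 19, 36] -> [12, 15, 18, 19, 29, 32, 36, 36]

Final sorted array: [12, 15, 18, 19, 29, 32, 36, 36]

The merge sort proceeds by recursively splitting the array and merging sorted halves.
After all merges, the sorted array is [12, 15, 18, 19, 29, 32, 36, 36].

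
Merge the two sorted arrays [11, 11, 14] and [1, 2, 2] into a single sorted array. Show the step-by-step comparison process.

Merging process:

Compare 11 vs 1: take 1 from right. Merged: [1]
Compare 11 vs 2: take 2 from right. Merged: [1, 2]
Compare 11 vs 2: take 2 from right. Merged: [1, 2, 2]
Append remaining from left: [11, 11, 14]. Merged: [1, 2, 2, 11, 11, 14]

Final merged array: [1, 2, 2, 11, 11, 14]
Total comparisons: 3

The merged array is [1, 2, 2, 11, 11, 14], requiring 3 comparisons. The merge step runs in O(n) time where n is the total number of elements.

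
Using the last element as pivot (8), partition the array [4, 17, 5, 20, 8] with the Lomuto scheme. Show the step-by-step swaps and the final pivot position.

Lomuto partition with pivot = 8:

Initial array: [4, 17, 5, 20, 8]

arr[0]=4 <= 8: swap with position 0, array becomes [4, 17, 5, 20, 8]
arr[1]=17 > 8: no swap
arr[2]=5 <= 8: swap with position 1, array becomes [4, 5, 17, 20, 8]
arr[3]=20 > 8: no swap

Place pivot at position 2: [4, 5, 8, 20, 17]
Pivot position: 2

After partitioning with pivot 8, the array becomes [4, 5, 8, 20, 17]. The pivot is placed at index 2. All elements to the left of the pivot are <= 8, and all elements to the right are > 8.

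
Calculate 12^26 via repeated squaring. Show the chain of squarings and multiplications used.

Computing 12^26 by squaring (build up from 12^1; each line after the first costs one multiplication):

12^1 = 12
12^2 = (12^1)^2 = 12^2 = 144
12^3 = 12 * 12^2 = 12 * 144 = 1728
12^6 = (12^3)^2 = 1728^2 = 2985984
12^12 = (12^6)^2 = 2985984^2 = 8916100448256
12^13 = 12 * 12^12 = 12 * 8916100448256 = 106993205379072
12^26 = (12^13)^2 = 106993205379072^2 = 11447545997288281555215581184

Result: 11447545997288281555215581184
Multiplications needed: 6 (6 lines after 12^1)

12^26 = 11447545997288281555215581184. Using exponentiation by squaring, this requires 6 multiplications. The key idea: if the exponent is even, square the half-power; if odd, multiply by the base once.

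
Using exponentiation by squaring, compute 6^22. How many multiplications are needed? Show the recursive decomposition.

Computing 6^22 by squaring (build up from 6^1; each line after the first costs one multiplication):

6^1 = 6
6^2 = (6^1)^2 = 6^2 = 36
6^4 = (6^2)^2 = 36^2 = 1296
6^5 = 6 * 6^4 = 6 * 1296 = 7776
6^10 = (6^5)^2 = 7776^2 = 60466176
6^11 = 6 * 6^10 = 6 * 60466176 = 362797056
6^22 = (6^11)^2 = 362797056^2 = 131621703842267136

Result: 131621703842267136
Multiplications needed: 6 (6 lines after 6^1)

6^22 = 131621703842267136. Using exponentiation by squaring, this requires 6 multiplications. The key idea: if the exponent is even, square the half-power; if odd, multiply by the base once.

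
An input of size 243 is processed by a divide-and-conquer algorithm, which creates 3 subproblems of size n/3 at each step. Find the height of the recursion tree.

For divide and conquer with division factor 3:

Problem sizes at each level:
Level 0: 243
Level 1: 81
Level 2: 27
Level 3: 9
Level 4: 3
Level 5: 1

The root is level 0 and the size-1 base case is level 5 (the tree spans levels 0 through 5, i.e. 6 levels counting the root), so the depth is the number of divisions: log_3(243) = 5

The recursion tree depth is log_3(243) = 5. At each level, the problem size is divided by 3, so it takes 5 divisions to reduce to a base case of size 1. The algorithm makes 3 recursive calls at each level.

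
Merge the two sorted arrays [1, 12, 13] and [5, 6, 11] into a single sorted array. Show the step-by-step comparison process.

Merging process:

Compare 1 vs 5: take 1 from left. Merged: [1]
Compare 12 vs 5: take 5 from right. Merged: [1, 5]
Compare 12 vs 6: take 6 from right. Merged: [1, 5, 6]
Compare 12 vs 11: take 11 from right. Merged: [1, 5, 6, 11]
Append remaining from left: [12, 13]. Merged: [1, 5, 6, 11, 12, 13]

Final merged array: [1, 5, 6, 11, 12, 13]
Total comparisons: 4

The merged array is [1, 5, 6, 11, 12, 13], requiring 4 comparisons. The merge step runs in O(n) time where n is the total number of elements.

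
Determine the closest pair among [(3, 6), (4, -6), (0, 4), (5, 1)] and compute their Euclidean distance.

Computing all pairwise distances among 4 points:

d((3, 6), (4, -6)) = 12.0416
d((3, 6), (0, 4)) = 3.6056 <-- minimum
d((3, 6), (5, 1)) = 5.3852
d((4, -6), (0, 4)) = 10.7703
d((4, -6), (5, 1)) = 7.0711
d((0, 4), (5, 1)) = 5.831

Closest pair: (3, 6) and (0, 4) with distance 3.6056

The closest pair is (3, 6) and (0, 4) with Euclidean distance 3.6056. For 4 points, brute-force pairwise comparison is shown above. For large n, the divide-and-conquer algorithm (sort by x, recurse on halves, check the dividing strip) achieves O(n log n).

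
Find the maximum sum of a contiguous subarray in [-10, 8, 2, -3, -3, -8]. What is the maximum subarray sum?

Using Kadane's algorithm on [-10, 8, 2, -3, -3, -8]:

Scanning through the array:
Position 1 (value 8): max_ending_here = 8, max_so_far = 8
Position 2 (value 2): max_ending_here = 10, max_so_far = 10
Position 3 (value -3): max_ending_here = 7, max_so_far = 10
Position 4 (value -3): max_ending_here = 4, max_so_far = 10
Position 5 (value -8): max_ending_here = -4, max_so_far = 10

Maximum subarray: [8, 2]
Maximum sum: 10

The maximum subarray is [8, 2] with sum 10. This subarray runs from index 1 to index 2.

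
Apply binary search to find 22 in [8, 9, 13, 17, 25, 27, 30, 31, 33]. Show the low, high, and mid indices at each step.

Binary search for 22 in [8, 9, 13, 17, 25, 27, 30, 31, 33]:

lo=0, hi=8, mid=4, arr[mid]=25 -> 25 > 22, search left half
lo=0, hi=3, mid=1, arr[mid]=9 -> 9 < 22, search right half
lo=2, hi=3, mid=2, arr[mid]=13 -> 13 < 22, search right half
lo=3, hi=3, mid=3, arr[mid]=17 -> 17 < 22, search right half
lo=4 > hi=3, target 22 not found

Binary search determines that 22 is not in the array after 4 comparisons. The search space was exhausted without finding the target.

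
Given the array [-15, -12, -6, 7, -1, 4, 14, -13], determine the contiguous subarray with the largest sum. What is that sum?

Using Kadane's algorithm on [-15, -12, -6, 7, -1, 4, 14, -13]:

Scanning through the array:
Position 1 (value -12): max_ending_here = -12, max_so_far = -12
Position 2 (value -6): max_ending_here = -6, max_so_far = -6
Position 3 (value 7): max_ending_here = 7, max_so_far = 7
Position 4 (value -1): max_ending_here = 6, max_so_far = 7
Position 5 (value 4): max_ending_here = 10, max_so_far = 10
Position 6 (value 14): max_ending_here = 24, max_so_far = 24
Position 7 (value -13): max_ending_here = 11, max_so_far = 24

Maximum subarray: [7, -1, 4, 14]
Maximum sum: 24

The maximum subarray is [7, -1, 4, 14] with sum 24. This subarray runs from index 3 to index 6.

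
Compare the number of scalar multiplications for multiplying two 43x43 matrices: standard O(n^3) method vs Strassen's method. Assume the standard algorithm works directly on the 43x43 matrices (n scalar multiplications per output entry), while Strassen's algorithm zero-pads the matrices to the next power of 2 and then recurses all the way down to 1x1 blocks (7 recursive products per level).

Matrix multiplication for 43x43 matrices:

Strassen's algorithm requires power-of-2 dimensions. Pad 43x43 to 64x64 (next power of 2).

Standard algorithm: 43^3 = 79507 multiplications
Strassen's algorithm: 7^(log2(64)) = 7^6 = 117649 multiplications
Difference: 79507 - 117649 = -38142 (Strassen uses MORE here due to padding overhead — for small or just-over-power-of-2 n, padding can outweigh the per-level savings)

Standard: 79507 multiplications (43^3). Strassen: 117649 multiplications (7^6, after padding to 64x64). Strassen reduces 8 recursive multiplications to 7 at each level.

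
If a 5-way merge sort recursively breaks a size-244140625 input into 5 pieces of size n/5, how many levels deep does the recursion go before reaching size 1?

For divide and conquer with division factor 5:

Problem sizes at each level:
Level 0: 244140625
Level 1: 48828125
Level 2: 9765625
Level 3: 1953125
Level 4: 390625
Level 5: 78125
Level 6: 15625
Level 7: 3125
Level 8: 625
Level 9: 125
Level 10: 25
Level 11: 5
Level 12: 1

The root is level 0 and the size-1 base case is level 12 (the tree spans levels 0 through 12, i.e. 13 levels counting the root), so the depth is the number of divisions: log_5(244140625) = 12

The recursion tree depth is log_5(244140625) = 12. At each level, the problem size is divided by 5, so it takes 12 divisions to reduce to a base case of size 1. The algorithm makes 5 recursive calls at each level.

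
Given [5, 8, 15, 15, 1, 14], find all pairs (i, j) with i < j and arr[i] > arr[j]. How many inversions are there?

Finding inversions in [5, 8, 15, 15, 1, 14]:

(0, 4): arr[0]=5 > arr[4]=1
(1, 4): arr[1]=8 > arr[4]=1
(2, 4): arr[2]=15 > arr[4]=1
(2, 5): arr[2]=15 > arr[5]=14
(3, 4): arr[3]=15 > arr[4]=1
(3, 5): arr[3]=15 > arr[5]=14

Total inversions: 6

The array has 6 inversion(s): (0,4), (1,4), (2,4), (2,5), (3,4), (3,5). Each pair (i,j) satisfies i < j and arr[i] > arr[j].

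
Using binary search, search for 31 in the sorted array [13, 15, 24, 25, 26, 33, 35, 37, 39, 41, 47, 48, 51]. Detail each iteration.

Binary search for 31 in [13, 15, 24, 25, 26, 33, 35, 37, 39, 41, 47, 48, 51]:

lo=0, hi=12, mid=6, arr[mid]=35 -> 35 > 31, search left half
lo=0, hi=5, mid=2, arr[mid]=24 -> 24 < 31, search right half
lo=3, hi=5, mid=4, arr[mid]=26 -> 26 < 31, search right half
lo=5, hi=5, mid=5, arr[mid]=33 -> 33 > 31, search left half
lo=5 > hi=4, target 31 not found

Binary search determines that 31 is not in the array after 4 comparisons. The search space was exhausted without finding the target.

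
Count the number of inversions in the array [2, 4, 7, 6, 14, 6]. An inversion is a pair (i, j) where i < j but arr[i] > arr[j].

Finding inversions in [2, 4, 7, 6, 14, 6]:

(2, 3): arr[2]=7 > arr[3]=6
(2, 5): arr[2]=7 > arr[5]=6
(4, 5): arr[4]=14 > arr[5]=6

Total inversions: 3

The array has 3 inversion(s): (2,3), (2,5), (4,5). Each pair (i,j) satisfies i < j and arr[i] > arr[j].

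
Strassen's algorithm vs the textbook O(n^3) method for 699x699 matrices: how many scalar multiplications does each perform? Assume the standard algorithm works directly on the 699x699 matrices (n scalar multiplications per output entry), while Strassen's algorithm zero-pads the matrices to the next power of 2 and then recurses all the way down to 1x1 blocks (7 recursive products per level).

Matrix multiplication for 699x699 matrices:

Strassen's algorithm requires power-of-2 dimensions. Pad 699x699 to 1024x1024 (next power of 2).

Standard algorithm: 699^3 = 341532099 multiplications
Strassen's algorithm: 7^(log2(1024)) = 7^10 = 282475249 multiplications
Savings: 341532099 - 282475249 = 59056850 multiplications

Standard: 341532099 multiplications (699^3). Strassen: 282475249 multiplications (7^10, after padding to 1024x1024). Strassen reduces 8 recursive multiplications to 7 at each level.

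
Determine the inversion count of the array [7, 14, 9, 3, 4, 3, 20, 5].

Finding inversions in [7, 14, 9, 3, 4, 3, 20, 5]:

(0, 3): arr[0]=7 > arr[3]=3
(0, 4): arr[0]=7 > arr[4]=4
(0, 5): arr[0]=7 > arr[5]=3
(0, 7): arr[0]=7 > arr[7]=5
(1, 2): arr[1]=14 > arr[2]=9
(1, 3): arr[1]=14 > arr[3]=3
(1, 4): arr[1]=14 > arr[4]=4
(1, 5): arr[1]=14 > arr[5]=3
(1, 7): arr[1]=14 > arr[7]=5
(2, 3): arr[2]=9 > arr[3]=3
(2, 4): arr[2]=9 > arr[4]=4
(2, 5): arr[2]=9 > arr[5]=3
(2, 7): arr[2]=9 > arr[7]=5
(4, 5): arr[4]=4 > arr[5]=3
(6, 7): arr[6]=20 > arr[7]=5

Total inversions: 15

The array has 15 inversion(s): (0,3), (0,4), (0,5), (0,7), (1,2), (1,3), (1,4), (1,5), (1,7), (2,3), (2,4), (2,5), (2,7), (4,5), (6,7). Each pair (i,j) satisfies i < j and arr[i] > arr[j].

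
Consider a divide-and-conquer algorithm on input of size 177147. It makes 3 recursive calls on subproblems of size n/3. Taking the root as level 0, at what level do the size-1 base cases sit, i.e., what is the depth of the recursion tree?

For divide and conquer with division factor 3:

Problem sizes at each level:
Level 0: 177147
Level 1: 59049
Level 2: 19683
Level 3: 6561
Level 4: 2187
Level 5: 729
Level 6: 243
Level 7: 81
Level 8: 27
Level 9: 9
Level 10: 3
Level 11: 1

The root is level 0 and the size-1 base case is level 11 (the tree spans levels 0 through 11, i.e. 12 levels counting the root), so the depth is the number of divisions: log_3(177147) = 11

The recursion tree depth is log_3(177147) = 11. At each level, the problem size is divided by 3, so it takes 11 divisions to reduce to a base case of size 1. The algorithm makes 3 recursive calls at each level.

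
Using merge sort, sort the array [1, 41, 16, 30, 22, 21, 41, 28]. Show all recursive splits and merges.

Merge sort trace:

Split: [1, 41, 16, 30, 22, 21, 41, 28] -> [1, 41, 16, 30] and [22, 21, 41, 28]
  Split: [1, 41, 16, 30] -> [1, 41] and [16, 30]
    Split: [1, 41] -> [1] and [41]
    Merge: [1] + [41] -> [1, 41]
    Split: [16, 30] -> [16] and [30]
    Merge: [16] + [30] -> [16, 30]
  Merge: [1, 41] + [16, 30] -> [1, 16, 30, 41]
  Split: [22, 21, 41, 28] -> [22, 21] and [41, 28]
    Split: [22, 21] -> [22] and [21]
    Merge: [22] + [21] -> [21, 22]
    Split: [41, 28] -> [41] and [28]
    Merge: [41] + [28] -> [28, 41]
  Merge: [21, 22] + [28, 41] -> [21, 22, 28, 41]
Merge: [1, 16, 30, 41] + [21, 22, 28, 41] -> [1, 16, 21, 22, 28, 30, 41, 41]

Final sorted array: [1, 16, 21, 22, 28, 30, 41, 41]

The merge sort proceeds by recursively splitting the array and merging sorted halves.
After all merges, the sorted array is [1, 16, 21, 22, 28, 30, 41, 41].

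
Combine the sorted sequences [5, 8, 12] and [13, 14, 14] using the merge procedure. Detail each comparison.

Merging process:

Compare 5 vs 13: take 5 from left. Merged: [5]
Compare 8 vs 13: take 8 from left. Merged: [5, 8]
Compare 12 vs 13: take 12 from left. Merged: [5, 8, 12]
Append remaining from right: [13, 14, 14]. Merged: [5, 8, 12, 13, 14, 14]

Final merged array: [5, 8, 12, 13, 14, 14]
Total comparisons: 3

The merged array is [5, 8, 12, 13, 14, 14], requiring 3 comparisons. The merge step runs in O(n) time where n is the total number of elements.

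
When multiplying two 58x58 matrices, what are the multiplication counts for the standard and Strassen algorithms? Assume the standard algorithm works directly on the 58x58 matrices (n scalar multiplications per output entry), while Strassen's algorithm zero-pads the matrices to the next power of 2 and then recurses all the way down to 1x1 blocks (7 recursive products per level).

Matrix multiplication for 58x58 matrices:

Strassen's algorithm requires power-of-2 dimensions. Pad 58x58 to 64x64 (next power of 2).

Standard algorithm: 58^3 = 195112 multiplications
Strassen's algorithm: 7^(log2(64)) = 7^6 = 117649 multiplications
Savings: 195112 - 117649 = 77463 multiplications

Standard: 195112 multiplications (58^3). Strassen: 117649 multiplications (7^6, after padding to 64x64). Strassen reduces 8 recursive multiplications to 7 at each level.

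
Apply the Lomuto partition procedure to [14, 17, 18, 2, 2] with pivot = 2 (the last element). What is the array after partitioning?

Lomuto partition with pivot = 2:

Initial array: [14, 17, 18, 2, 2]

arr[0]=14 > 2: no swap
arr[1]=17 > 2: no swap
arr[2]=18 > 2: no swap
arr[3]=2 <= 2: swap with position 0, array becomes [2, 17, 18, 14, 2]

Place pivot at position 1: [2, 2, 18, 14, 17]
Pivot position: 1

After partitioning with pivot 2, the array becomes [2, 2, 18, 14, 17]. The pivot is placed at index 1. All elements to the left of the pivot are <= 2, and all elements to the right are > 2.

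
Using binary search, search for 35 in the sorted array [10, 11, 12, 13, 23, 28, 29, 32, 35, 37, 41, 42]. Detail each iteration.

Binary search for 35 in [10, 11, 12, 13, 23, 28, 29, 32, 35, 37, 41, 42]:

lo=0, hi=11, mid=5, arr[mid]=28 -> 28 < 35, search right half
lo=6, hi=11, mid=8, arr[mid]=35 -> Found target at index 8!

Binary search finds 35 at index 8 after 2 comparisons. The search repeatedly halves the search space by comparing with the middle element.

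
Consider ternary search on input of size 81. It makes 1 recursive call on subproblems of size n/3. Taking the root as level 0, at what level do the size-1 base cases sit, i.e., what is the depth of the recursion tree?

For divide and conquer with division factor 3:

Problem sizes at each level:
Level 0: 81
Level 1: 27
Level 2: 9
Level 3: 3
Level 4: 1

The root is level 0 and the size-1 base case is level 4 (the tree spans levels 0 through 4, i.e. 5 levels counting the root), so the depth is the number of divisions: log_3(81) = 4

The recursion tree depth is log_3(81) = 4. At each level, the problem size is divided by 3, so it takes 4 divisions to reduce to a base case of size 1. The algorithm makes 1 recursive call at each level.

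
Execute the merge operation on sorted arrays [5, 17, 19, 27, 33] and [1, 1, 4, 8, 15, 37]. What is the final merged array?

Merging process:

Compare 5 vs 1: take 1 from right. Merged: [1]
Compare 5 vs 1: take 1 from right. Merged: [1, 1]
Compare 5 vs 4: take 4 from right. Merged: [1, 1, 4]
Compare 5 vs 8: take 5 from left. Merged: [1, 1, 4, 5]
Compare 17 vs 8: take 8 from right. Merged: [1, 1, 4, 5, 8]
Compare 17 vs 15: take 15 from right. Merged: [1, 1, 4, 5, 8, 15]
Compare 17 vs 37: take 17 from left. Merged: [1, 1, 4, 5, 8, 15, 17]
Compare 19 vs 37: take 19 from left. Merged: [1, 1, 4, 5, 8, 15, 17, 19]
Compare 27 vs 37: take 27 from left. Merged: [1, 1, 4, 5, 8, 15, 17, 19, 27]
Compare 33 vs 37: take 33 from left. Merged: [1, 1, 4, 5, 8, 15, 17, 19, 27, 33]
Append remaining from right: [37]. Merged: [1, 1, 4, 5, 8, 15, 17, 19, 27, 33, 37]

Final merged array: [1, 1, 4, 5, 8, 15, 17, 19, 27, 33, 37]
Total comparisons: 10

The merged array is [1, 1, 4, 5, 8, 15, 17, 19, 27, 33, 37], requiring 10 comparisons. The merge step runs in O(n) time where n is the total number of elements.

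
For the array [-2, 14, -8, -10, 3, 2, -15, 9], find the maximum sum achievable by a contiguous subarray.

Using Kadane's algorithm on [-2, 14, -8, -10, 3, 2, -15, 9]:

Scanning through the array:
Position 1 (value 14): max_ending_here = 14, max_so_far = 14
Position 2 (value -8): max_ending_here = 6, max_so_far = 14
Position 3 (value -10): max_ending_here = -4, max_so_far = 14
Position 4 (value 3): max_ending_here = 3, max_so_far = 14
Position 5 (value 2): max_ending_here = 5, max_so_far = 14
Position 6 (value -15): max_ending_here = -10, max_so_far = 14
Position 7 (value 9): max_ending_here = 9, max_so_far = 14

Maximum subarray: [14]
Maximum sum: 14

The maximum subarray is [14] with sum 14. This subarray runs from index 1 to index 1.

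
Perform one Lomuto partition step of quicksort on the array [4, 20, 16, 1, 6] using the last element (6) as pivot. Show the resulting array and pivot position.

Lomuto partition with pivot = 6:

Initial array: [4, 20, 16, 1, 6]

arr[0]=4 <= 6: swap with position 0, array becomes [4, 20, 16, 1, 6]
arr[1]=20 > 6: no swap
arr[2]=16 > 6: no swap
arr[3]=1 <= 6: swap with position 1, array becomes [4, 1, 16, 20, 6]

Place pivot at position 2: [4, 1, 6, 20, 16]
Pivot position: 2

After partitioning with pivot 6, the array becomes [4, 1, 6, 20, 16]. The pivot is placed at index 2. All elements to the left of the pivot are <= 6, and all elements to the right are > 6.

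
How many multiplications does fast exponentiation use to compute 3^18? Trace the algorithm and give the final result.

Computing 3^18 by squaring (build up from 3^1; each line after the first costs one multiplication):

3^1 = 3
3^2 = (3^1)^2 = 3^2 = 9
3^4 = (3^2)^2 = 9^2 = 81
3^8 = (3^4)^2 = 81^2 = 6561
3^9 = 3 * 3^8 = 3 * 6561 = 19683
3^18 = (3^9)^2 = 19683^2 = 387420489

Result: 387420489
Multiplications needed: 5 (5 lines after 3^1)

3^18 = 387420489. Using exponentiation by squaring, this requires 5 multiplications. The key idea: if the exponent is even, square the half-power; if odd, multiply by the base once.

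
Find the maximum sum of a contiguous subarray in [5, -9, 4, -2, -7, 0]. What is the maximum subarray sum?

Using Kadane's algorithm on [5, -9, 4, -2, -7, 0]:

Scanning through the array:
Position 1 (value -9): max_ending_here = -4, max_so_far = 5
Position 2 (value 4): max_ending_here = 4, max_so_far = 5
Position 3 (value -2): max_ending_here = 2, max_so_far = 5
Position 4 (value -7): max_ending_here = -5, max_so_far = 5
Position 5 (value 0): max_ending_here = 0, max_so_far = 5

Maximum subarray: [5]
Maximum sum: 5

The maximum subarray is [5] with sum 5. This subarray runs from index 0 to index 0.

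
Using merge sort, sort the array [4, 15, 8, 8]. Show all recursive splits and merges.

Merge sort trace:

Split: [4, 15, 8, 8] -> [4, 15] and [8, 8]
  Split: [4, 15] -> [4] and [15]
  Merge: [4] + [15] -> [4, 15]
  Split: [8, 8] -> [8] and [8]
  Merge: [8] + [8] -> [8, 8]
Merge: [4, 15] + [8, 8] -> [4, 8, 8, 15]

Final sorted array: [4, 8, 8, 15]

The merge sort proceeds by recursively splitting the array and merging sorted halves.
After all merges, the sorted array is [4, 8, 8, 15].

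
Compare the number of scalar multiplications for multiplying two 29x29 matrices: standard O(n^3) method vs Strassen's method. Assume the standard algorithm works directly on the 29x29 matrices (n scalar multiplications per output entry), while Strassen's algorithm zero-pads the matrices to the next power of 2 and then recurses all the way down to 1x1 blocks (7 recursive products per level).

Matrix multiplication for 29x29 matrices:

Strassen's algorithm requires power-of-2 dimensions. Pad 29x29 to 32x32 (next power of 2).

Standard algorithm: 29^3 = 24389 multiplications
Strassen's algorithm: 7^(log2(32)) = 7^5 = 16807 multiplications
Savings: 24389 - 16807 = 7582 multiplications

Standard: 24389 multiplications (29^3). Strassen: 16807 multiplications (7^5, after padding to 32x32). Strassen reduces 8 recursive multiplications to 7 at each level.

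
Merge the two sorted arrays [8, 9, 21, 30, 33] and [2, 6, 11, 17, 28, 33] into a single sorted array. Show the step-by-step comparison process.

Merging process:

Compare 8 vs 2: take 2 from right. Merged: [2]
Compare 8 vs 6: take 6 from right. Merged: [2, 6]
Compare 8 vs 11: take 8 from left. Merged: [2, 6, 8]
Compare 9 vs 11: take 9 from left. Merged: [2, 6, 8, 9]
Compare 21 vs 11: take 11 from right. Merged: [2, 6, 8, 9, 11]
Compare 21 vs 17: take 17 from right. Merged: [2, 6, 8, 9, 11, 17]
Compare 21 vs 28: take 21 from left. Merged: [2, 6, 8, 9, 11, 17, 21]
Compare 30 vs 28: take 28 from right. Merged: [2, 6, 8, 9, 11, 17, 21, 28]
Compare 30 vs 33: take 30 from left. Merged: [2, 6, 8, 9, 11, 17, 21, 28, 30]
Compare 33 vs 33: take 33 from left. Merged: [2, 6, 8, 9, 11, 17, 21, 28, 30, 33]
Append remaining from right: [33]. Merged: [2, 6, 8, 9, 11, 17, 21, 28, 30, 33, 33]

Final merged array: [2, 6, 8, 9, 11, 17, 21, 28, 30, 33, 33]
Total comparisons: 10

The merged array is [2, 6, 8, 9, 11, 17, 21, 28, 30, 33, 33], requiring 10 comparisons. The merge step runs in O(n) time where n is the total number of elements.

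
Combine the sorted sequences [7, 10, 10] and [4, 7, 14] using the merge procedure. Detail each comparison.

Merging process:

Compare 7 vs 4: take 4 from right. Merged: [4]
Compare 7 vs 7: take 7 from left. Merged: [4, 7]
Compare 10 vs 7: take 7 from right. Merged: [4, 7, 7]
Compare 10 vs 14: take 10 from left. Merged: [4, 7, 7, 10]
Compare 10 vs 14: take 10 from left. Merged: [4, 7, 7, 10, 10]
Append remaining from right: [14]. Merged: [4, 7, 7, 10, 10, 14]

Final merged array: [4, 7, 7, 10, 10, 14]
Total comparisons: 5

The merged array is [4, 7, 7, 10, 10, 14], requiring 5 comparisons. The merge step runs in O(n) time where n is the total number of elements.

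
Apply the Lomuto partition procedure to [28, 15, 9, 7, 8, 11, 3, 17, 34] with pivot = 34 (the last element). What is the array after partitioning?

Lomuto partition with pivot = 34:

Initial array: [28, 15, 9, 7, 8, 11, 3, 17, 34]

arr[0]=28 <= 34: swap with position 0, array becomes [28, 15, 9, 7, 8, 11, 3, 17, 34]
arr[1]=15 <= 34: swap with position 1, array becomes [28, 15, 9, 7, 8, 11, 3, 17, 34]
arr[2]=9 <= 34: swap with position 2, array becomes [28, 15, 9, 7, 8, 11, 3, 17, 34]
arr[3]=7 <= 34: swap with position 3, array becomes [28, 15, 9, 7, 8, 11, 3, 17, 34]
arr[4]=8 <= 34: swap with position 4, array becomes [28, 15, 9, 7, 8, 11, 3, 17, 34]
arr[5]=11 <= 34: swap with position 5, array becomes [28, 15, 9, 7, 8, 11, 3, 17, 34]
arr[6]=3 <= 34: swap with position 6, array becomes [28, 15, 9, 7, 8, 11, 3, 17, 34]
arr[7]=17 <= 34: swap with position 7, array becomes [28, 15, 9, 7, 8, 11, 3, 17, 34]

Place pivot at position 8: [28, 15, 9, 7, 8, 11, 3, 17, 34]
Pivot position: 8

After partitioning with pivot 34, the array becomes [28, 15, 9, 7, 8, 11, 3, 17, 34]. The pivot is placed at index 8. All elements to the left of the pivot are <= 34, and all elements to the right are > 34.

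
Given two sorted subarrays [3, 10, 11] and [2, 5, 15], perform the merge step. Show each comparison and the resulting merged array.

Merging process:

Compare 3 vs 2: take 2 from right. Merged: [2]
Compare 3 vs 5: take 3 from left. Merged: [2, 3]
Compare 10 vs 5: take 5 from right. Merged: [2, 3, 5]
Compare 10 vs 15: take 10 from left. Merged: [2, 3, 5, 10]
Compare 11 vs 15: take 11 from left. Merged: [2, 3, 5, 10, 11]
Append remaining from right: [15]. Merged: [2, 3, 5, 10, 11, 15]

Final merged array: [2, 3, 5, 10, 11, 15]
Total comparisons: 5

The merged array is [2, 3, 5, 10, 11, 15], requiring 5 comparisons. The merge step runs in O(n) time where n is the total number of elements.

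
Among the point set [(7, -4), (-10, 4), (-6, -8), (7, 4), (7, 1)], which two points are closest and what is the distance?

Computing all pairwise distances among 5 points:

d((7, -4), (-10, 4)) = 18.7883
d((7, -4), (-6, -8)) = 13.6015
d((7, -4), (7, 4)) = 8.0
d((7, -4), (7, 1)) = 5.0
d((-10, 4), (-6, -8)) = 12.6491
d((-10, 4), (7, 4)) = 17.0
d((-10, 4), (7, 1)) = 17.2627
d((-6, -8), (7, 4)) = 17.6918
d((-6, -8), (7, 1)) = 15.8114
d((7, 4), (7, 1)) = 3.0 <-- minimum

Closest pair: (7, 4) and (7, 1) with distance 3.0

The closest pair is (7, 4) and (7, 1) with Euclidean distance 3.0. For 5 points, brute-force pairwise comparison is shown above. For large n, the divide-and-conquer algorithm (sort by x, recurse on halves, check the dividing strip) achieves O(n log n).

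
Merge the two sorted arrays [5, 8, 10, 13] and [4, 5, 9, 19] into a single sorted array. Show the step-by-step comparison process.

Merging process:

Compare 5 vs 4: take 4 from right. Merged: [4]
Compare 5 vs 5: take 5 from left. Merged: [4, 5]
Compare 8 vs 5: take 5 from right. Merged: [4, 5, 5]
Compare 8 vs 9: take 8 from left. Merged: [4, 5, 5, 8]
Compare 10 vs 9: take 9 from right. Merged: [4, 5, 5, 8, 9]
Compare 10 vs 19: take 10 from left. Merged: [4, 5, 5, 8, 9, 10]
Compare 13 vs 19: take 13 from left. Merged: [4, 5, 5, 8, 9, 10, 13]
Append remaining from right: [19]. Merged: [4, 5, 5, 8, 9, 10, 13, 19]

Final merged array: [4, 5, 5, 8, 9, 10, 13, 19]
Total comparisons: 7

The merged array is [4, 5, 5, 8, 9, 10, 13, 19], requiring 7 comparisons. The merge step runs in O(n) time where n is the total number of elements.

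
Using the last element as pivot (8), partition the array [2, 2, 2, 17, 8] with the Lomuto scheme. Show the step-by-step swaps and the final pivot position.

Lomuto partition with pivot = 8:

Initial array: [2, 2, 2, 17, 8]

arr[0]=2 <= 8: swap with position 0, array becomes [2, 2, 2, 17, 8]
arr[1]=2 <= 8: swap with position 1, array becomes [2, 2, 2, 17, 8]
arr[2]=2 <= 8: swap with position 2, array becomes [2, 2, 2, 17, 8]
arr[3]=17 > 8: no swap

Place pivot at position 3: [2, 2, 2, 8, 17]
Pivot position: 3

After partitioning with pivot 8, the array becomes [2, 2, 2, 8, 17]. The pivot is placed at index 3. All elements to the left of the pivot are <= 8, and all elements to the right are > 8.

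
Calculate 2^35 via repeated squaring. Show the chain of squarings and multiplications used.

Computing 2^35 by squaring (build up from 2^1; each line after the first costs one multiplication):

2^1 = 2
2^2 = (2^1)^2 = 2^2 = 4
2^4 = (2^2)^2 = 4^2 = 16
2^8 = (2^4)^2 = 16^2 = 256
2^16 = (2^8)^2 = 256^2 = 65536
2^17 = 2 * 2^16 = 2 * 65536 = 131072
2^34 = (2^17)^2 = 131072^2 = 17179869184
2^35 = 2 * 2^34 = 2 * 17179869184 = 34359738368

Result: 34359738368
Multiplications needed: 7 (7 lines after 2^1)

2^35 = 34359738368. Using exponentiation by squaring, this requires 7 multiplications. The key idea: if the exponent is even, square the half-power; if odd, multiply by the base once.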